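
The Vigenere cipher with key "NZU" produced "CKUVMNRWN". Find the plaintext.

Step 1: Extend key: NZUNZUNZU
Step 2: Decrypt each letter (c - k) mod 26:
  C(2) - N(13) = (2-13) mod 26 = 15 = P
  K(10) - Z(25) = (10-25) mod 26 = 11 = L
  U(20) - U(20) = (20-20) mod 26 = 0 = A
  V(21) - N(13) = (21-13) mod 26 = 8 = I
  M(12) - Z(25) = (12-25) mod 26 = 13 = N
  N(13) - U(20) = (13-20) mod 26 = 19 = T
  R(17) - N(13) = (17-13) mod 26 = 4 = E
  W(22) - Z(25) = (22-25) mod 26 = 23 = X
  N(13) - U(20) = (13-20) mod 26 = 19 = T
Plaintext: PLAINTEXT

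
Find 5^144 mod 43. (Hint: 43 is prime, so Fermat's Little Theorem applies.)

Step 1: Since 43 is prime, by Fermat's Little Theorem: 5^42 = 1 (mod 43).
Step 2: Reduce exponent: 144 mod 42 = 18.
Step 3: So 5^144 = 5^18 (mod 43).
Step 4: 5^18 mod 43 = 11.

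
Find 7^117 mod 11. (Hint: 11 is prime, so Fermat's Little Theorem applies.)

Step 1: Since 11 is prime, by Fermat's Little Theorem: 7^10 = 1 (mod 11).
Step 2: Reduce exponent: 117 mod 10 = 7.
Step 3: So 7^117 = 7^7 (mod 11).
Step 4: 7^7 mod 11 = 6.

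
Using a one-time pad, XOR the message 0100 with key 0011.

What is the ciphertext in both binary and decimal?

Step 1: Write out the XOR operation bit by bit:
  Message: 0100
  Key:     0011
  XOR:     0111
Step 2: Convert to decimal: 0111 = 7.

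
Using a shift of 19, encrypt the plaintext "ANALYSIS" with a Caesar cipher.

Step 1: For each letter, shift forward by 19 positions (mod 26).
  A (position 0) -> position (0+19) mod 26 = 19 -> T
  N (position 13) -> position (13+19) mod 26 = 6 -> G
  A (position 0) -> position (0+19) mod 26 = 19 -> T
  L (position 11) -> position (11+19) mod 26 = 4 -> E
  Y (position 24) -> position (24+19) mod 26 = 17 -> R
  S (position 18) -> position (18+19) mod 26 = 11 -> L
  I (position 8) -> position (8+19) mod 26 = 1 -> B
  S (position 18) -> position (18+19) mod 26 = 11 -> L
Result: TGTERLBL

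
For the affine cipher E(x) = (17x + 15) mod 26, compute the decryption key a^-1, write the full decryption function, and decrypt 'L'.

Step 1: Find a^-1, the modular inverse of 17 mod 26.
Step 2: We need 17 * a^-1 = 1 (mod 26).
Step 3: 17 * 23 = 391 = 15 * 26 + 1, so a^-1 = 23.
Step 4: D(y) = 23(y - 15) mod 26.
Step 5: Apply to 'L' (y = 11): D(11) = 23 * (11 - 15) mod 26 = 23 * -4 mod 26 = 12 -> 'M'.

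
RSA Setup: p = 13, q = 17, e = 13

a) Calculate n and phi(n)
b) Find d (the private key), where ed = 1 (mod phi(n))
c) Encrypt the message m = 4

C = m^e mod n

Step 1: n = 13 * 17 = 221.
Step 2: phi(n) = (13-1)(17-1) = 12 * 16 = 192.
Step 3: Find d = 13^(-1) mod 192 = 133.
  Verify: 13 * 133 = 1729 = 1 (mod 192).
Step 4: C = 4^13 mod 221 = 4.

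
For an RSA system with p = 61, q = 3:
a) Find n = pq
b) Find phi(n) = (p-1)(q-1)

Step 1: n = p * q = 61 * 3 = 183.
Step 2: phi(n) = (p-1)(q-1) = 60 * 2 = 120.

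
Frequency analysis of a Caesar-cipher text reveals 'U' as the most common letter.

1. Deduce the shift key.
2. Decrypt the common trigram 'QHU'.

Step 1: In English, 'E' is the most frequent letter (12.7%).
Step 2: The most frequent ciphertext letter is 'U' (position 20).
Step 3: Shift = (20 - 4) mod 26 = 16.
Step 4: Decrypt 'QHU' by shifting back 16:
  Q -> A
  H -> R
  U -> E
Step 5: 'QHU' decrypts to 'ARE'.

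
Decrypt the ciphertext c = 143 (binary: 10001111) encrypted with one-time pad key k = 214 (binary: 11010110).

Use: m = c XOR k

Step 1: XOR ciphertext with key:
  Ciphertext: 10001111
  Key:        11010110
  XOR:        01011001
Step 2: Plaintext = 01011001 = 89 in decimal.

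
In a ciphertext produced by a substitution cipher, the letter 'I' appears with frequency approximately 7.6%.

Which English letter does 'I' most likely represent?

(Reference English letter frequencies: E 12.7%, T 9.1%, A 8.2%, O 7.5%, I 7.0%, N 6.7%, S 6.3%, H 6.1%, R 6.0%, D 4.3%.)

Step 1: The observed frequency is 7.6%.
Step 2: Compare with English frequencies:
  E: 12.7% (difference: 5.1%)
  T: 9.1% (difference: 1.5%)
  A: 8.2% (difference: 0.6%)
  O: 7.5% (difference: 0.1%) <-- closest
  I: 7.0% (difference: 0.6%)
  N: 6.7% (difference: 0.9%)
  S: 6.3% (difference: 1.3%)
  H: 6.1% (difference: 1.5%)
  R: 6.0% (difference: 1.6%)
  D: 4.3% (difference: 3.3%)
Step 3: 'I' most likely represents 'O' (frequency 7.5%).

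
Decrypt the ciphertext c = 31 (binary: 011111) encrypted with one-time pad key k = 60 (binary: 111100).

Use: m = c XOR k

Step 1: XOR ciphertext with key:
  Ciphertext: 011111
  Key:        111100
  XOR:        100011
Step 2: Plaintext = 100011 = 35 in decimal.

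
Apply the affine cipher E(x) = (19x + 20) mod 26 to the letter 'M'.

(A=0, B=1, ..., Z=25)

Step 1: Convert 'M' to number: x = 12.
Step 2: E(12) = (19 * 12 + 20) mod 26 = 248 mod 26 = 14.
Step 3: Convert 14 back to letter: O.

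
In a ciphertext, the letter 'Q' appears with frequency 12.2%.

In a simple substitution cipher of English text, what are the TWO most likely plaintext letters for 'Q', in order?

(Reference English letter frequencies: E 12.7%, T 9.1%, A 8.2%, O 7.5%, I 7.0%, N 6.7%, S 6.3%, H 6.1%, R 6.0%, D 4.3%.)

Step 1: Observed frequency of 'Q' is 12.2%.
Step 2: Compute distances to each reference frequency and sort:
  E (12.7%): difference = 0.5% <-- BEST
  T (9.1%): difference = 3.1% <-- RUNNER-UP
  A (8.2%): difference = 4.0%
  O (7.5%): difference = 4.7%
  I (7.0%): difference = 5.2%
Step 3: Most likely is 'E' (12.7%, diff 0.5%); second most likely is 'T' (9.1%, diff 3.1%).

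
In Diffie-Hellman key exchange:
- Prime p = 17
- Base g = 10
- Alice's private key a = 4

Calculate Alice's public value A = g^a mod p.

Step 1: A = g^a mod p = 10^4 mod 17.
  10^1 mod 17 = 10
  10^2 mod 17 = (10 * 10) mod 17 = 15
  10^3 mod 17 = (15 * 10) mod 17 = 14
  10^4 mod 17 = (14 * 10) mod 17 = 4
Result: A = 4.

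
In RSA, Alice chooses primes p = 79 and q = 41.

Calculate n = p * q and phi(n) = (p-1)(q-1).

Step 1: n = p * q = 79 * 41 = 3239.
Step 2: phi(n) = (p-1)(q-1) = 78 * 40 = 3120.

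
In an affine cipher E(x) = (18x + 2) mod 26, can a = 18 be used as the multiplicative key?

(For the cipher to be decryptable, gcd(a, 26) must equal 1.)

Step 1: Compute gcd(18, 26).
Step 2: gcd(18, 26) = 2.
Since gcd = 2 != 1, 18 shares a common factor with 26, so it cannot be used.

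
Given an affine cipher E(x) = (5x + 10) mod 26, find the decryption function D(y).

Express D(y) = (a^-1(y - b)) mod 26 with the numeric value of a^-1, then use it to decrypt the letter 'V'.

Step 1: Find a^-1, the modular inverse of 5 mod 26.
Step 2: We need 5 * a^-1 = 1 (mod 26).
Step 3: 5 * 21 = 105 = 4 * 26 + 1, so a^-1 = 21.
Step 4: D(y) = 21(y - 10) mod 26.
Step 5: Apply to 'V' (y = 21): D(21) = 21 * (21 - 10) mod 26 = 21 * 11 mod 26 = 23 -> 'X'.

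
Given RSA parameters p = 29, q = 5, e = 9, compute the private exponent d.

Step 1: n = 29 * 5 = 145.
Step 2: phi(n) = 28 * 4 = 112.
Step 3: Find d such that 9 * d = 1 (mod 112).
Step 4: d = 9^(-1) mod 112 = 25.
Verification: 9 * 25 = 225 = 2 * 112 + 1.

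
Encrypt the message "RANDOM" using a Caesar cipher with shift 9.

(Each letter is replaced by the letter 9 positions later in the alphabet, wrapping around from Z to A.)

Step 1: For each letter, shift forward by 9 positions (mod 26).
  R (position 17) -> position (17+9) mod 26 = 0 -> A
  A (position 0) -> position (0+9) mod 26 = 9 -> J
  N (position 13) -> position (13+9) mod 26 = 22 -> W
  D (position 3) -> position (3+9) mod 26 = 12 -> M
  O (position 14) -> position (14+9) mod 26 = 23 -> X
  M (position 12) -> position (12+9) mod 26 = 21 -> V
Result: AJWMXV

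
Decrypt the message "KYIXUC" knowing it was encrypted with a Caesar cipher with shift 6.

Step 1: Reverse the shift by subtracting 6 from each letter position.
  K (position 10) -> position (10-6) mod 26 = 4 -> E
  Y (position 24) -> position (24-6) mod 26 = 18 -> S
  I (position 8) -> position (8-6) mod 26 = 2 -> C
  X (position 23) -> position (23-6) mod 26 = 17 -> R
  U (position 20) -> position (20-6) mod 26 = 14 -> O
  C (position 2) -> position (2-6) mod 26 = 22 -> W
Decrypted message: ESCROW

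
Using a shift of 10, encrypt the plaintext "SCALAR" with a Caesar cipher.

Step 1: For each letter, shift forward by 10 positions (mod 26).
  S (position 18) -> position (18+10) mod 26 = 2 -> C
  C (position 2) -> position (2+10) mod 26 = 12 -> M
  A (position 0) -> position (0+10) mod 26 = 10 -> K
  L (position 11) -> position (11+10) mod 26 = 21 -> V
  A (position 0) -> position (0+10) mod 26 = 10 -> K
  R (position 17) -> position (17+10) mod 26 = 1 -> B
Result: CMKVKB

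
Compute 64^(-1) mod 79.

Step 1: We need x such that 64 * x = 1 (mod 79).
Step 2: Using the extended Euclidean algorithm or trial:
  64 * 21 = 1344 = 17 * 79 + 1.
Step 3: Since 1344 mod 79 = 1, the inverse is x = 21.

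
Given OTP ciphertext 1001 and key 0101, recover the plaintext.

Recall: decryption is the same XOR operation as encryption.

Step 1: XOR ciphertext with key:
  Ciphertext: 1001
  Key:        0101
  XOR:        1100
Step 2: Plaintext = 1100 = 12 in decimal.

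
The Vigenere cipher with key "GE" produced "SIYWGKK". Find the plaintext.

Step 1: Extend key: GEGEGEG
Step 2: Decrypt each letter (c - k) mod 26:
  S(18) - G(6) = (18-6) mod 26 = 12 = M
  I(8) - E(4) = (8-4) mod 26 = 4 = E
  Y(24) - G(6) = (24-6) mod 26 = 18 = S
  W(22) - E(4) = (22-4) mod 26 = 18 = S
  G(6) - G(6) = (6-6) mod 26 = 0 = A
  K(10) - E(4) = (10-4) mod 26 = 6 = G
  K(10) - G(6) = (10-6) mod 26 = 4 = E
Plaintext: MESSAGE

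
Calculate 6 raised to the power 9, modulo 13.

Step 1: Compute 6^9 mod 13 step by step, reducing modulo 13 at each step.
  6^1 mod 13 = 6
  6^2 mod 13 = (6 * 6) mod 13 = 10
  6^3 mod 13 = (10 * 6) mod 13 = 8
  6^4 mod 13 = (8 * 6) mod 13 = 9
  6^5 mod 13 = (9 * 6) mod 13 = 2
  6^6 mod 13 = (2 * 6) mod 13 = 12
  6^7 mod 13 = (12 * 6) mod 13 = 7
  6^8 mod 13 = (7 * 6) mod 13 = 3
  6^9 mod 13 = (3 * 6) mod 13 = 5
Step 2: Result = 5.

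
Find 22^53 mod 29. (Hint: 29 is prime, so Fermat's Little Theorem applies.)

Step 1: Since 29 is prime, by Fermat's Little Theorem: 22^28 = 1 (mod 29).
Step 2: Reduce exponent: 53 mod 28 = 25.
Step 3: So 22^53 = 22^25 (mod 29).
Step 4: 22^25 mod 29 = 6.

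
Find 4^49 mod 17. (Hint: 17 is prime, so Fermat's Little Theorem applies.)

Step 1: Since 17 is prime, by Fermat's Little Theorem: 4^16 = 1 (mod 17).
Step 2: Reduce exponent: 49 mod 16 = 1.
Step 3: So 4^49 = 4^1 (mod 17).
Step 4: 4^1 mod 17 = 4.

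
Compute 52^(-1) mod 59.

Step 1: We need x such that 52 * x = 1 (mod 59).
Step 2: Using the extended Euclidean algorithm or trial:
  52 * 42 = 2184 = 37 * 59 + 1.
Step 3: Since 2184 mod 59 = 1, the inverse is x = 42.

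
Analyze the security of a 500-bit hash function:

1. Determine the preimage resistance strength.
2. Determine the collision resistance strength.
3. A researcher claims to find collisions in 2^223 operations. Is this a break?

Step 1: Preimage resistance requires brute-force of 2^500 operations.
Step 2: Collision resistance (birthday bound) = 2^(500/2) = 2^250.
Step 3: The claimed attack costs 2^223 operations.
Step 4: Since 2^223 < 2^250, the claimed attack beats the generic birthday bound, so collision resistance is broken.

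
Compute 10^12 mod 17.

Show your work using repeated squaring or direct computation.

Step 1: Compute 10^12 mod 17 step by step, reducing modulo 17 at each step.
  10^1 mod 17 = 10
  10^2 mod 17 = (10 * 10) mod 17 = 15
  10^3 mod 17 = (15 * 10) mod 17 = 14
  10^4 mod 17 = (14 * 10) mod 17 = 4
  10^5 mod 17 = (4 * 10) mod 17 = 6
  10^6 mod 17 = (6 * 10) mod 17 = 9
  10^7 mod 17 = (9 * 10) mod 17 = 5
  10^8 mod 17 = (5 * 10) mod 17 = 16
  10^9 mod 17 = (16 * 10) mod 17 = 7
  10^10 mod 17 = (7 * 10) mod 17 = 2
  10^11 mod 17 = (2 * 10) mod 17 = 3
  10^12 mod 17 = (3 * 10) mod 17 = 13
Step 2: Result = 13.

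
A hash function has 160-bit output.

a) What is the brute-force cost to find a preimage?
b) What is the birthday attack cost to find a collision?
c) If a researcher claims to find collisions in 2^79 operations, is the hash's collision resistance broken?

Step 1: Preimage resistance requires brute-force of 2^160 operations.
Step 2: Collision resistance (birthday bound) = 2^(160/2) = 2^80.
Step 3: The claimed attack costs 2^79 operations.
Step 4: Since 2^79 < 2^80, the claimed attack beats the generic birthday bound, so collision resistance is broken.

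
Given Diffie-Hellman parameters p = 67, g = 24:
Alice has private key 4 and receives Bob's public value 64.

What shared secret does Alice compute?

Step 1: s = B^a mod p = 64^4 mod 67.
  64^1 mod 67 = 64
  64^2 mod 67 = (64 * 64) mod 67 = 9
  64^3 mod 67 = (9 * 64) mod 67 = 40
  64^4 mod 67 = (40 * 64) mod 67 = 14
Result: shared secret = 14.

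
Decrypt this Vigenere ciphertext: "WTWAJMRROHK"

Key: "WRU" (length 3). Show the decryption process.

Step 1: Key 'WRU' has length 3. Extended key: WRUWRUWRUWR
Step 2: Decrypt each position:
  W(22) - W(22) = 0 = A
  T(19) - R(17) = 2 = C
  W(22) - U(20) = 2 = C
  A(0) - W(22) = 4 = E
  J(9) - R(17) = 18 = S
  M(12) - U(20) = 18 = S
  R(17) - W(22) = 21 = V
  R(17) - R(17) = 0 = A
  O(14) - U(20) = 20 = U
  H(7) - W(22) = 11 = L
  K(10) - R(17) = 19 = T
Plaintext: ACCESSVAULT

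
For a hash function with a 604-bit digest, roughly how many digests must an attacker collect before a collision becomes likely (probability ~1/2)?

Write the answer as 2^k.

Step 1: The birthday paradox gives collision probability ~50% after sqrt(2^n) = 2^(n/2) hashes.
Step 2: For 604-bit output: 2^(604/2) = 2^302.
Step 3: Approximately 2^302 hash computations needed.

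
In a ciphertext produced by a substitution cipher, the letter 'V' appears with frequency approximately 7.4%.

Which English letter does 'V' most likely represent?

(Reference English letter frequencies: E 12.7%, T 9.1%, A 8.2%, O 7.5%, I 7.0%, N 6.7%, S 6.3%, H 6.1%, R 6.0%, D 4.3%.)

Step 1: The observed frequency is 7.4%.
Step 2: Compare with English frequencies:
  E: 12.7% (difference: 5.3%)
  T: 9.1% (difference: 1.7%)
  A: 8.2% (difference: 0.8%)
  O: 7.5% (difference: 0.1%) <-- closest
  I: 7.0% (difference: 0.4%)
  N: 6.7% (difference: 0.7%)
  S: 6.3% (difference: 1.1%)
  H: 6.1% (difference: 1.3%)
  R: 6.0% (difference: 1.4%)
  D: 4.3% (difference: 3.1%)
Step 3: 'V' most likely represents 'O' (frequency 7.5%).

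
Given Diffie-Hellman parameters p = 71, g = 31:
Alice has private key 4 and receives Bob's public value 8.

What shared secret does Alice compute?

Step 1: s = B^a mod p = 8^4 mod 71.
  8^1 mod 71 = 8
  8^2 mod 71 = (8 * 8) mod 71 = 64
  8^3 mod 71 = (64 * 8) mod 71 = 15
  8^4 mod 71 = (15 * 8) mod 71 = 49
Result: shared secret = 49.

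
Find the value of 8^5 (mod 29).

Step 1: Compute 8^5 mod 29 step by step, reducing modulo 29 at each step.
  8^1 mod 29 = 8
  8^2 mod 29 = (8 * 8) mod 29 = 6
  8^3 mod 29 = (6 * 8) mod 29 = 19
  8^4 mod 29 = (19 * 8) mod 29 = 7
  8^5 mod 29 = (7 * 8) mod 29 = 27
Step 2: Result = 27.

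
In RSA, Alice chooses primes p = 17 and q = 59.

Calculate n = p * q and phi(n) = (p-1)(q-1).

Step 1: n = p * q = 17 * 59 = 1003.
Step 2: phi(n) = (p-1)(q-1) = 16 * 58 = 928.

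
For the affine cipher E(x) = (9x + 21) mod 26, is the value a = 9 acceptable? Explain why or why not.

Step 1: Compute gcd(9, 26).
Step 2: gcd(9, 26) = 1.
Since gcd = 1, 9 is coprime with 26, so it is a valid key.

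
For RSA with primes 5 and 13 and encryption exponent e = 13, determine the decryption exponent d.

Step 1: n = 5 * 13 = 65.
Step 2: phi(n) = 4 * 12 = 48.
Step 3: Find d such that 13 * d = 1 (mod 48).
Step 4: d = 13^(-1) mod 48 = 37.
Verification: 13 * 37 = 481 = 10 * 48 + 1.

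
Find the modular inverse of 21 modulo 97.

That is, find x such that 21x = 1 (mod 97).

Step 1: We need x such that 21 * x = 1 (mod 97).
Step 2: Using the extended Euclidean algorithm or trial:
  21 * 37 = 777 = 8 * 97 + 1.
Step 3: Since 777 mod 97 = 1, the inverse is x = 37.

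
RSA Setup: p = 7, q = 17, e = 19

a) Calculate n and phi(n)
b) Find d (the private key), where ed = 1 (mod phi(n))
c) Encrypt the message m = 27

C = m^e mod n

Step 1: n = 7 * 17 = 119.
Step 2: phi(n) = (7-1)(17-1) = 6 * 16 = 96.
Step 3: Find d = 19^(-1) mod 96 = 91.
  Verify: 19 * 91 = 1729 = 1 (mod 96).
Step 4: C = 27^19 mod 119 = 48.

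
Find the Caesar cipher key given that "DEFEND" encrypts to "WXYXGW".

Step 1: Compare first letters: D (position 3) -> W (position 22).
Step 2: Shift = (22 - 3) mod 26 = 19.
The shift value is 19.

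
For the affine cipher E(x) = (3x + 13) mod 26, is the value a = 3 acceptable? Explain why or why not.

Step 1: Compute gcd(3, 26).
Step 2: gcd(3, 26) = 1.
Since gcd = 1, 3 is coprime with 26, so it is a valid key.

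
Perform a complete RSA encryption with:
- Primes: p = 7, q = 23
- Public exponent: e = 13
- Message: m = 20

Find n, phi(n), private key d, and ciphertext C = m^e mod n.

Step 1: n = 7 * 23 = 161.
Step 2: phi(n) = (7-1)(23-1) = 6 * 22 = 132.
Step 3: Find d = 13^(-1) mod 132 = 61.
  Verify: 13 * 61 = 793 = 1 (mod 132).
Step 4: C = 20^13 mod 161 = 83.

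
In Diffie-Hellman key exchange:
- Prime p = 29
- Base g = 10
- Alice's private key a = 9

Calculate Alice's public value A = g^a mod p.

Step 1: A = g^a mod p = 10^9 mod 29.
  10^1 mod 29 = 10
  10^2 mod 29 = (10 * 10) mod 29 = 13
  10^3 mod 29 = (13 * 10) mod 29 = 14
  10^4 mod 29 = (14 * 10) mod 29 = 24
  10^5 mod 29 = (24 * 10) mod 29 = 8
  10^6 mod 29 = (8 * 10) mod 29 = 22
  10^7 mod 29 = (22 * 10) mod 29 = 17
  10^8 mod 29 = (17 * 10) mod 29 = 25
  10^9 mod 29 = (25 * 10) mod 29 = 18
Result: A = 18.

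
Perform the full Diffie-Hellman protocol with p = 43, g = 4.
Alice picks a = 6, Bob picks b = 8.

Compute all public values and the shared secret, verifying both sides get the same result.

Step 1: A = g^a mod p = 4^6 mod 43 = 11.
Step 2: B = g^b mod p = 4^8 mod 43 = 4.
Step 3: Alice computes s = B^a mod p = 4^6 mod 43 = 11.
Step 4: Bob computes s = A^b mod p = 11^8 mod 43 = 11.
Both sides agree: shared secret = 11.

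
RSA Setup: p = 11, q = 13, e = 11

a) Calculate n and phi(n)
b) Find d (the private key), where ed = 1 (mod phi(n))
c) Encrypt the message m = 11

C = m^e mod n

Step 1: n = 11 * 13 = 143.
Step 2: phi(n) = (11-1)(13-1) = 10 * 12 = 120.
Step 3: Find d = 11^(-1) mod 120 = 11.
  Verify: 11 * 11 = 121 = 1 (mod 120).
Step 4: C = 11^11 mod 143 = 110.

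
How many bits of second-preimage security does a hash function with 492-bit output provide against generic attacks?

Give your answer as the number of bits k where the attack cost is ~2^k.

Step 1: The hash has a 492-bit output.
Step 2: Second-preimage resistance means: given a specific input x, it should be infeasible to find a different y with h(y) = h(x).
With a 492-bit output, a generic search for a second preimage costs about 2^492 evaluations (each trial matches the fixed target with probability 2^-492).
Step 3: Security level = 492 bits.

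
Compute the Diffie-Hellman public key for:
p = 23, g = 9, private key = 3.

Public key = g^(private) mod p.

Step 1: A = g^a mod p = 9^3 mod 23.
  9^1 mod 23 = 9
  9^2 mod 23 = (9 * 9) mod 23 = 12
  9^3 mod 23 = (12 * 9) mod 23 = 16
Result: A = 16.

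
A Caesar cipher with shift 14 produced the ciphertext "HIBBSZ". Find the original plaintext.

Step 1: Reverse the shift by subtracting 14 from each letter position.
  H (position 7) -> position (7-14) mod 26 = 19 -> T
  I (position 8) -> position (8-14) mod 26 = 20 -> U
  B (position 1) -> position (1-14) mod 26 = 13 -> N
  B (position 1) -> position (1-14) mod 26 = 13 -> N
  S (position 18) -> position (18-14) mod 26 = 4 -> E
  Z (position 25) -> position (25-14) mod 26 = 11 -> L
Decrypted message: TUNNEL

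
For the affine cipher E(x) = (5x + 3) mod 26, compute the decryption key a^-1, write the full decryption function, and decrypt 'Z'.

Step 1: Find a^-1, the modular inverse of 5 mod 26.
Step 2: We need 5 * a^-1 = 1 (mod 26).
Step 3: 5 * 21 = 105 = 4 * 26 + 1, so a^-1 = 21.
Step 4: D(y) = 21(y - 3) mod 26.
Step 5: Apply to 'Z' (y = 25): D(25) = 21 * (25 - 3) mod 26 = 21 * 22 mod 26 = 20 -> 'U'.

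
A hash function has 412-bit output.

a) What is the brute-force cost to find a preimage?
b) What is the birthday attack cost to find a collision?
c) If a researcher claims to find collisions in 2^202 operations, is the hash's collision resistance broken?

Step 1: Preimage resistance requires brute-force of 2^412 operations.
Step 2: Collision resistance (birthday bound) = 2^(412/2) = 2^206.
Step 3: The claimed attack costs 2^202 operations.
Step 4: Since 2^202 < 2^206, the claimed attack beats the generic birthday bound, so collision resistance is broken.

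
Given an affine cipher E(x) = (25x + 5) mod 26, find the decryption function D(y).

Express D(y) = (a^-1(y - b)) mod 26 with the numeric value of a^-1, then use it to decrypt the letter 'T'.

Step 1: Find a^-1, the modular inverse of 25 mod 26.
Step 2: We need 25 * a^-1 = 1 (mod 26).
Step 3: 25 * 25 = 625 = 24 * 26 + 1, so a^-1 = 25.
Step 4: D(y) = 25(y - 5) mod 26.
Step 5: Apply to 'T' (y = 19): D(19) = 25 * (19 - 5) mod 26 = 25 * 14 mod 26 = 12 -> 'M'.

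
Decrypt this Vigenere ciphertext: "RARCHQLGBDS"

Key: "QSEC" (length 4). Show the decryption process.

Step 1: Key 'QSEC' has length 4. Extended key: QSECQSECQSE
Step 2: Decrypt each position:
  R(17) - Q(16) = 1 = B
  A(0) - S(18) = 8 = I
  R(17) - E(4) = 13 = N
  C(2) - C(2) = 0 = A
  H(7) - Q(16) = 17 = R
  Q(16) - S(18) = 24 = Y
  L(11) - E(4) = 7 = H
  G(6) - C(2) = 4 = E
  B(1) - Q(16) = 11 = L
  D(3) - S(18) = 11 = L
  S(18) - E(4) = 14 = O
Plaintext: BINARYHELLO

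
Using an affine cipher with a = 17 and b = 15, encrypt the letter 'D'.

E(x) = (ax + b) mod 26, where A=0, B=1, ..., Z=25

Step 1: Convert 'D' to number: x = 3.
Step 2: E(3) = (17 * 3 + 15) mod 26 = 66 mod 26 = 14.
Step 3: Convert 14 back to letter: O.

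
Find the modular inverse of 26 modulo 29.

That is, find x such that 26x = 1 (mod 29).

Step 1: We need x such that 26 * x = 1 (mod 29).
Step 2: Using the extended Euclidean algorithm or trial:
  26 * 19 = 494 = 17 * 29 + 1.
Step 3: Since 494 mod 29 = 1, the inverse is x = 19.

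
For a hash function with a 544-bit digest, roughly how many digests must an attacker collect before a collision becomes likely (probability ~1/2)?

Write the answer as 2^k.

Step 1: The birthday paradox gives collision probability ~50% after sqrt(2^n) = 2^(n/2) hashes.
Step 2: For 544-bit output: 2^(544/2) = 2^272.
Step 3: Approximately 2^272 hash computations needed.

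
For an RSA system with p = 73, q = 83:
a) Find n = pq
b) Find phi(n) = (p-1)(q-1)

Step 1: n = p * q = 73 * 83 = 6059.
Step 2: phi(n) = (p-1)(q-1) = 72 * 82 = 5904.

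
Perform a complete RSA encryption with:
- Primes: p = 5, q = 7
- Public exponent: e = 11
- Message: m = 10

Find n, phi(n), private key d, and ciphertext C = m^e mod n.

Step 1: n = 5 * 7 = 35.
Step 2: phi(n) = (5-1)(7-1) = 4 * 6 = 24.
Step 3: Find d = 11^(-1) mod 24 = 11.
  Verify: 11 * 11 = 121 = 1 (mod 24).
Step 4: C = 10^11 mod 35 = 5.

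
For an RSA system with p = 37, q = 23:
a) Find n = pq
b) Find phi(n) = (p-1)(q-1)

Step 1: n = p * q = 37 * 23 = 851.
Step 2: phi(n) = (p-1)(q-1) = 36 * 22 = 792.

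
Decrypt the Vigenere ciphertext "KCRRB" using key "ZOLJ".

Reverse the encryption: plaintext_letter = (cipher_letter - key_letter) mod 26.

Step 1: Extend key: ZOLJZ
Step 2: Decrypt each letter (c - k) mod 26:
  K(10) - Z(25) = (10-25) mod 26 = 11 = L
  C(2) - O(14) = (2-14) mod 26 = 14 = O
  R(17) - L(11) = (17-11) mod 26 = 6 = G
  R(17) - J(9) = (17-9) mod 26 = 8 = I
  B(1) - Z(25) = (1-25) mod 26 = 2 = C
Plaintext: LOGIC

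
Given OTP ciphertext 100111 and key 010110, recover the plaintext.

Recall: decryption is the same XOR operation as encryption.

Step 1: XOR ciphertext with key:
  Ciphertext: 100111
  Key:        010110
  XOR:        110001
Step 2: Plaintext = 110001 = 49 in decimal.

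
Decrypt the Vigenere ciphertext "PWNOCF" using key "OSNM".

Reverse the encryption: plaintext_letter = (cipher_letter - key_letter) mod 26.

Step 1: Extend key: OSNMOS
Step 2: Decrypt each letter (c - k) mod 26:
  P(15) - O(14) = (15-14) mod 26 = 1 = B
  W(22) - S(18) = (22-18) mod 26 = 4 = E
  N(13) - N(13) = (13-13) mod 26 = 0 = A
  O(14) - M(12) = (14-12) mod 26 = 2 = C
  C(2) - O(14) = (2-14) mod 26 = 14 = O
  F(5) - S(18) = (5-18) mod 26 = 13 = N
Plaintext: BEACON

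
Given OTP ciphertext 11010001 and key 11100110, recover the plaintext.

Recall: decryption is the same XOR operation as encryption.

Step 1: XOR ciphertext with key:
  Ciphertext: 11010001
  Key:        11100110
  XOR:        00110111
Step 2: Plaintext = 00110111 = 55 in decimal.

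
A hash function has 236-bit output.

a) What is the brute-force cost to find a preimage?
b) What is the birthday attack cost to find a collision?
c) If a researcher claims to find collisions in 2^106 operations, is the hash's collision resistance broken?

Step 1: Preimage resistance requires brute-force of 2^236 operations.
Step 2: Collision resistance (birthday bound) = 2^(236/2) = 2^118.
Step 3: The claimed attack costs 2^106 operations.
Step 4: Since 2^106 < 2^118, the claimed attack beats the generic birthday bound, so collision resistance is broken.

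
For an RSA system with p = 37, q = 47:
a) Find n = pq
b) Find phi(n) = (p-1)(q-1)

Step 1: n = p * q = 37 * 47 = 1739.
Step 2: phi(n) = (p-1)(q-1) = 36 * 46 = 1656.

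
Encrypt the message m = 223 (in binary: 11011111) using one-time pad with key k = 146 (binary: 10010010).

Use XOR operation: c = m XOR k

Step 1: Write out the XOR operation bit by bit:
  Message: 11011111
  Key:     10010010
  XOR:     01001101
Step 2: Convert to decimal: 01001101 = 77.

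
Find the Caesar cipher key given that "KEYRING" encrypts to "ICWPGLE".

Step 1: Compare first letters: K (position 10) -> I (position 8).
Step 2: Shift = (8 - 10) mod 26 = 24.
The shift value is 24.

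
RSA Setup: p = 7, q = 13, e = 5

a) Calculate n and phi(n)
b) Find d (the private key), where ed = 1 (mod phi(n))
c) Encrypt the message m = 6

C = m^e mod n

Step 1: n = 7 * 13 = 91.
Step 2: phi(n) = (7-1)(13-1) = 6 * 12 = 72.
Step 3: Find d = 5^(-1) mod 72 = 29.
  Verify: 5 * 29 = 145 = 1 (mod 72).
Step 4: C = 6^5 mod 91 = 41.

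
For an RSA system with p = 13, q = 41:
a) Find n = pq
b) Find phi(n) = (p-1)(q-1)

Step 1: n = p * q = 13 * 41 = 533.
Step 2: phi(n) = (p-1)(q-1) = 12 * 40 = 480.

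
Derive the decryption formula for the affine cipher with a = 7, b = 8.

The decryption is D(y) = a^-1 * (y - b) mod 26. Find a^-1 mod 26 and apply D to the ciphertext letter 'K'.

Step 1: Find a^-1, the modular inverse of 7 mod 26.
Step 2: We need 7 * a^-1 = 1 (mod 26).
Step 3: 7 * 15 = 105 = 4 * 26 + 1, so a^-1 = 15.
Step 4: D(y) = 15(y - 8) mod 26.
Step 5: Apply to 'K' (y = 10): D(10) = 15 * (10 - 8) mod 26 = 15 * 2 mod 26 = 4 -> 'E'.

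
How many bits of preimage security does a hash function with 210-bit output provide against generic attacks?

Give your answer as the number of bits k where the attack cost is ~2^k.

Step 1: The hash has a 210-bit output.
Step 2: Preimage resistance means: given a digest h(x), it should be infeasible to find any input that hashes to it.
With a 210-bit output there are 2^210 possible digests, so a generic brute-force preimage search costs about 2^210 evaluations.
Step 3: Security level = 210 bits.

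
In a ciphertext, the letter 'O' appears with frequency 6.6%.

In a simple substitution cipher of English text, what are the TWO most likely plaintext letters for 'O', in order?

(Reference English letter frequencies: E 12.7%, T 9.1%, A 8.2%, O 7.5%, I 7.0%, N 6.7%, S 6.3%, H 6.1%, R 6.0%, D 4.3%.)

Step 1: Observed frequency of 'O' is 6.6%.
Step 2: Compute distances to each reference frequency and sort:
  N (6.7%): difference = 0.1% <-- BEST
  S (6.3%): difference = 0.3% <-- RUNNER-UP
  I (7.0%): difference = 0.4%
  H (6.1%): difference = 0.5%
  R (6.0%): difference = 0.6%
Step 3: Most likely is 'N' (6.7%, diff 0.1%); second most likely is 'S' (6.3%, diff 0.3%).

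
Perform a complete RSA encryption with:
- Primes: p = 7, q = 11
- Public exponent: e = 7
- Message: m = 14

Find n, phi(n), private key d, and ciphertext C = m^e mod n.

Step 1: n = 7 * 11 = 77.
Step 2: phi(n) = (7-1)(11-1) = 6 * 10 = 60.
Step 3: Find d = 7^(-1) mod 60 = 43.
  Verify: 7 * 43 = 301 = 1 (mod 60).
Step 4: C = 14^7 mod 77 = 42.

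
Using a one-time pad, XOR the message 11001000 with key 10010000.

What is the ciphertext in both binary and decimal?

Step 1: Write out the XOR operation bit by bit:
  Message: 11001000
  Key:     10010000
  XOR:     01011000
Step 2: Convert to decimal: 01011000 = 88.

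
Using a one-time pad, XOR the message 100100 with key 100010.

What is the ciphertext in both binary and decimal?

Step 1: Write out the XOR operation bit by bit:
  Message: 100100
  Key:     100010
  XOR:     000110
Step 2: Convert to decimal: 000110 = 6.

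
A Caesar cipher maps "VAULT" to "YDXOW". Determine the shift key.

Step 1: Compare first letters: V (position 21) -> Y (position 24).
Step 2: Shift = (24 - 21) mod 26 = 3.
The shift value is 3.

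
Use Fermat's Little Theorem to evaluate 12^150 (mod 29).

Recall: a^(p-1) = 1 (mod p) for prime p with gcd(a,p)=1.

Step 1: Since 29 is prime, by Fermat's Little Theorem: 12^28 = 1 (mod 29).
Step 2: Reduce exponent: 150 mod 28 = 10.
Step 3: So 12^150 = 12^10 (mod 29).
Step 4: 12^10 mod 29 = 28.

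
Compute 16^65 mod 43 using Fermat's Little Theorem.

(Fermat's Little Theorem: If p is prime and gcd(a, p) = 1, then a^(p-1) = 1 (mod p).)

Step 1: Since 43 is prime, by Fermat's Little Theorem: 16^42 = 1 (mod 43).
Step 2: Reduce exponent: 65 mod 42 = 23.
Step 3: So 16^65 = 16^23 (mod 43).
Step 4: 16^23 mod 43 = 41.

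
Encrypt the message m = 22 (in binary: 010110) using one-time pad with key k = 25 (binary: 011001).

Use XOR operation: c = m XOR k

Step 1: Write out the XOR operation bit by bit:
  Message: 010110
  Key:     011001
  XOR:     001111
Step 2: Convert to decimal: 001111 = 15.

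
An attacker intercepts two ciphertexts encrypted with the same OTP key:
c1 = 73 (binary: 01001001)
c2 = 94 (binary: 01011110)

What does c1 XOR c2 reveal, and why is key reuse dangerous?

Step 1: c1 XOR c2 = (m1 XOR k) XOR (m2 XOR k).
Step 2: By XOR associativity/commutativity: = m1 XOR m2 XOR k XOR k = m1 XOR m2.
Step 3: 01001001 XOR 01011110 = 00010111 = 23.
Step 4: The key cancels out! An attacker learns m1 XOR m2 = 23, revealing the relationship between plaintexts.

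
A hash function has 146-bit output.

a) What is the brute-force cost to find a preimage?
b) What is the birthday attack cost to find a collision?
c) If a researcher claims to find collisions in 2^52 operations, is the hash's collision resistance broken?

Step 1: Preimage resistance requires brute-force of 2^146 operations.
Step 2: Collision resistance (birthday bound) = 2^(146/2) = 2^73.
Step 3: The claimed attack costs 2^52 operations.
Step 4: Since 2^52 < 2^73, the claimed attack beats the generic birthday bound, so collision resistance is broken.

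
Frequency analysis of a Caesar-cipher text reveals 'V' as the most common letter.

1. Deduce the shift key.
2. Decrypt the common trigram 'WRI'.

Step 1: In English, 'E' is the most frequent letter (12.7%).
Step 2: The most frequent ciphertext letter is 'V' (position 21).
Step 3: Shift = (21 - 4) mod 26 = 17.
Step 4: Decrypt 'WRI' by shifting back 17:
  W -> F
  R -> A
  I -> R
Step 5: 'WRI' decrypts to 'FAR'.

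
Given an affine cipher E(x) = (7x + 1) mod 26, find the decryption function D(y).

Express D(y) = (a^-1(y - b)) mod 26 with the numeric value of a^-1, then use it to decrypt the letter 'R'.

Step 1: Find a^-1, the modular inverse of 7 mod 26.
Step 2: We need 7 * a^-1 = 1 (mod 26).
Step 3: 7 * 15 = 105 = 4 * 26 + 1, so a^-1 = 15.
Step 4: D(y) = 15(y - 1) mod 26.
Step 5: Apply to 'R' (y = 17): D(17) = 15 * (17 - 1) mod 26 = 15 * 16 mod 26 = 6 -> 'G'.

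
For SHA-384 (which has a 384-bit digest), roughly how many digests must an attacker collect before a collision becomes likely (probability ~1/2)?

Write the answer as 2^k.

Step 1: The birthday paradox gives collision probability ~50% after sqrt(2^n) = 2^(n/2) hashes.
Step 2: For 384-bit output: 2^(384/2) = 2^192.
Step 3: Approximately 2^192 hash computations needed.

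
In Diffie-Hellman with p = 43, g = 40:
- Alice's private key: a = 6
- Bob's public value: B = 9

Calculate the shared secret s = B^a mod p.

Step 1: s = B^a mod p = 9^6 mod 43.
  9^1 mod 43 = 9
  9^2 mod 43 = (9 * 9) mod 43 = 38
  9^3 mod 43 = (38 * 9) mod 43 = 41
  9^4 mod 43 = (41 * 9) mod 43 = 25
  9^5 mod 43 = (25 * 9) mod 43 = 10
  9^6 mod 43 = (10 * 9) mod 43 = 4
Result: shared secret = 4.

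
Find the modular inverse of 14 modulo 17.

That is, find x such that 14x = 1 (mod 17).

Step 1: We need x such that 14 * x = 1 (mod 17).
Step 2: Using the extended Euclidean algorithm or trial:
  14 * 11 = 154 = 9 * 17 + 1.
Step 3: Since 154 mod 17 = 1, the inverse is x = 11.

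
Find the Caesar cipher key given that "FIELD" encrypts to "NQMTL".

Step 1: Compare first letters: F (position 5) -> N (position 13).
Step 2: Shift = (13 - 5) mod 26 = 8.
The shift value is 8.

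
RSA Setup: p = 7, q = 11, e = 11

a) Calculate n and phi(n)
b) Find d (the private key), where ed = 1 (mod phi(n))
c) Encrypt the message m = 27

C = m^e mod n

Step 1: n = 7 * 11 = 77.
Step 2: phi(n) = (7-1)(11-1) = 6 * 10 = 60.
Step 3: Find d = 11^(-1) mod 60 = 11.
  Verify: 11 * 11 = 121 = 1 (mod 60).
Step 4: C = 27^11 mod 77 = 27.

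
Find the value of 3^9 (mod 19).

Step 1: Compute 3^9 mod 19 step by step, reducing modulo 19 at each step.
  3^1 mod 19 = 3
  3^2 mod 19 = (3 * 3) mod 19 = 9
  3^3 mod 19 = (9 * 3) mod 19 = 8
  3^4 mod 19 = (8 * 3) mod 19 = 5
  3^5 mod 19 = (5 * 3) mod 19 = 15
  3^6 mod 19 = (15 * 3) mod 19 = 7
  3^7 mod 19 = (7 * 3) mod 19 = 2
  3^8 mod 19 = (2 * 3) mod 19 = 6
  3^9 mod 19 = (6 * 3) mod 19 = 18
Step 2: Result = 18.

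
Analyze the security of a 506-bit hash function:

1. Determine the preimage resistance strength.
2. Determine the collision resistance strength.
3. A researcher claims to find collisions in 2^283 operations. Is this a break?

Step 1: Preimage resistance requires brute-force of 2^506 operations.
Step 2: Collision resistance (birthday bound) = 2^(506/2) = 2^253.
Step 3: The claimed attack costs 2^283 operations.
Step 4: Since 2^283 >= 2^253, the claimed attack is no faster than the generic birthday attack, so this does not break collision resistance.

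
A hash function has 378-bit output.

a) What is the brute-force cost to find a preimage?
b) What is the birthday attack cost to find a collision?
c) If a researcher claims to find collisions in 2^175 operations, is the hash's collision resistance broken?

Step 1: Preimage resistance requires brute-force of 2^378 operations.
Step 2: Collision resistance (birthday bound) = 2^(378/2) = 2^189.
Step 3: The claimed attack costs 2^175 operations.
Step 4: Since 2^175 < 2^189, the claimed attack beats the generic birthday bound, so collision resistance is broken.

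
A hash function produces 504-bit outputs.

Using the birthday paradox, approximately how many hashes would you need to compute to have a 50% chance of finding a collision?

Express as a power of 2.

Step 1: The birthday paradox gives collision probability ~50% after sqrt(2^n) = 2^(n/2) hashes.
Step 2: For 504-bit output: 2^(504/2) = 2^252.
Step 3: Approximately 2^252 hash computations needed.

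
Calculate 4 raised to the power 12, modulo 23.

Step 1: Compute 4^12 mod 23 step by step, reducing modulo 23 at each step.
  4^1 mod 23 = 4
  4^2 mod 23 = (4 * 4) mod 23 = 16
  4^3 mod 23 = (16 * 4) mod 23 = 18
  4^4 mod 23 = (18 * 4) mod 23 = 3
  4^5 mod 23 = (3 * 4) mod 23 = 12
  4^6 mod 23 = (12 * 4) mod 23 = 2
  4^7 mod 23 = (2 * 4) mod 23 = 8
  4^8 mod 23 = (8 * 4) mod 23 = 9
  4^9 mod 23 = (9 * 4) mod 23 = 13
  4^10 mod 23 = (13 * 4) mod 23 = 6
  4^11 mod 23 = (6 * 4) mod 23 = 1
  4^12 mod 23 = (1 * 4) mod 23 = 4
Step 2: Result = 4.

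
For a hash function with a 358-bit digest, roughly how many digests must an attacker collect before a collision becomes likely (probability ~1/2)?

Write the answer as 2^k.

Step 1: The birthday paradox gives collision probability ~50% after sqrt(2^n) = 2^(n/2) hashes.
Step 2: For 358-bit output: 2^(358/2) = 2^179.
Step 3: Approximately 2^179 hash computations needed.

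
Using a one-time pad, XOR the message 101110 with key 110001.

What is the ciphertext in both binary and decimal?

Step 1: Write out the XOR operation bit by bit:
  Message: 101110
  Key:     110001
  XOR:     011111
Step 2: Convert to decimal: 011111 = 31.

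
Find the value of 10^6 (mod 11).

Step 1: Compute 10^6 mod 11 step by step, reducing modulo 11 at each step.
  10^1 mod 11 = 10
  10^2 mod 11 = (10 * 10) mod 11 = 1
  10^3 mod 11 = (1 * 10) mod 11 = 10
  10^4 mod 11 = (10 * 10) mod 11 = 1
  10^5 mod 11 = (1 * 10) mod 11 = 10
  10^6 mod 11 = (10 * 10) mod 11 = 1
Step 2: Result = 1.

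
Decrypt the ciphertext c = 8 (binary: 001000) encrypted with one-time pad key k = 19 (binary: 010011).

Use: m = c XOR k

Step 1: XOR ciphertext with key:
  Ciphertext: 001000
  Key:        010011
  XOR:        011011
Step 2: Plaintext = 011011 = 27 in decimal.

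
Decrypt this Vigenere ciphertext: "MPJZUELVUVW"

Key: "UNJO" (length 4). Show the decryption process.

Step 1: Key 'UNJO' has length 4. Extended key: UNJOUNJOUNJ
Step 2: Decrypt each position:
  M(12) - U(20) = 18 = S
  P(15) - N(13) = 2 = C
  J(9) - J(9) = 0 = A
  Z(25) - O(14) = 11 = L
  U(20) - U(20) = 0 = A
  E(4) - N(13) = 17 = R
  L(11) - J(9) = 2 = C
  V(21) - O(14) = 7 = H
  U(20) - U(20) = 0 = A
  V(21) - N(13) = 8 = I
  W(22) - J(9) = 13 = N
Plaintext: SCALARCHAIN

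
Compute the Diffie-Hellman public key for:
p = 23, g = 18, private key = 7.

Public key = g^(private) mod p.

Step 1: A = g^a mod p = 18^7 mod 23.
  18^1 mod 23 = 18
  18^2 mod 23 = (18 * 18) mod 23 = 2
  18^3 mod 23 = (2 * 18) mod 23 = 13
  18^4 mod 23 = (13 * 18) mod 23 = 4
  18^5 mod 23 = (4 * 18) mod 23 = 3
  18^6 mod 23 = (3 * 18) mod 23 = 8
  18^7 mod 23 = (8 * 18) mod 23 = 6
Result: A = 6.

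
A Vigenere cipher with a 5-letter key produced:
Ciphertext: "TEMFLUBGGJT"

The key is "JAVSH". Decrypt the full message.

Step 1: Key 'JAVSH' has length 5. Extended key: JAVSHJAVSHJ
Step 2: Decrypt each position:
  T(19) - J(9) = 10 = K
  E(4) - A(0) = 4 = E
  M(12) - V(21) = 17 = R
  F(5) - S(18) = 13 = N
  L(11) - H(7) = 4 = E
  U(20) - J(9) = 11 = L
  B(1) - A(0) = 1 = B
  G(6) - V(21) = 11 = L
  G(6) - S(18) = 14 = O
  J(9) - H(7) = 2 = C
  T(19) - J(9) = 10 = K
Plaintext: KERNELBLOCK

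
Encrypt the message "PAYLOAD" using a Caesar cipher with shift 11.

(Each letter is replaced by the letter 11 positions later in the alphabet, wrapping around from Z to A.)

Step 1: For each letter, shift forward by 11 positions (mod 26).
  P (position 15) -> position (15+11) mod 26 = 0 -> A
  A (position 0) -> position (0+11) mod 26 = 11 -> L
  Y (position 24) -> position (24+11) mod 26 = 9 -> J
  L (position 11) -> position (11+11) mod 26 = 22 -> W
  O (position 14) -> position (14+11) mod 26 = 25 -> Z
  A (position 0) -> position (0+11) mod 26 = 11 -> L
  D (position 3) -> position (3+11) mod 26 = 14 -> O
Result: ALJWZLO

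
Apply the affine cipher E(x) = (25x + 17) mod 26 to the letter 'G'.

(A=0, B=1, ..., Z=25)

Step 1: Convert 'G' to number: x = 6.
Step 2: E(6) = (25 * 6 + 17) mod 26 = 167 mod 26 = 11.
Step 3: Convert 11 back to letter: L.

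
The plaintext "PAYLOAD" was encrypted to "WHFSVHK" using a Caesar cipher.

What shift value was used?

Step 1: Compare first letters: P (position 15) -> W (position 22).
Step 2: Shift = (22 - 15) mod 26 = 7.
The shift value is 7.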